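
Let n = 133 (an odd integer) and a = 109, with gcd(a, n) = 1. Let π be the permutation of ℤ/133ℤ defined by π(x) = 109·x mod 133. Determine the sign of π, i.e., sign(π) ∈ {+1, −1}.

-1

Start at x=113: 113 → 81 → 51 → 106 → 116 → 9 → 50 → … (one orbit).
π_109 has 10 disjoint cycles with lengths [18, 18, 18, 18, 18, 18, 18, 3, 3, 1] on {0,…,132}.
With 10 cycles on 133 points, sign = (−1)^{133−10} = -1.
Zolotarev: (109|133) = -1, matching the cycle-count sign.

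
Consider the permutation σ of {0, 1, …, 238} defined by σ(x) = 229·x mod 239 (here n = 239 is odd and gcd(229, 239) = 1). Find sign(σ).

-1

Orbit of 38 under x↦229x: [38, 98, 215, 1, 229, 100, 195]… (length divides ord_239(229)).
Cycle lengths of π_229 on ℤ/239ℤ: [14, 14, 14, 14, 14, 14, 14, 14, 14, 14, 14, 14, 14, 14, 14, 14, 14, 1]; 18 cycles in total.
239 − 18 = 221 transpositions; sign(π) = (−1)^221 = -1.
Zolotarev: (229|239) = -1, matching the cycle-count sign.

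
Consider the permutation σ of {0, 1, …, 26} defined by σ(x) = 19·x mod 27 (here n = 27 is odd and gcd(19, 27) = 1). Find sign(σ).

Orbit of 19 under x↦19x: [19, 10, 1]… (length divides ord_27(19)).
Cycle type of π: 3×6 + 1×9; total 15 cycles.
n − c = 27 − 15 = 12; sign = (−1)^12 = +1.

+1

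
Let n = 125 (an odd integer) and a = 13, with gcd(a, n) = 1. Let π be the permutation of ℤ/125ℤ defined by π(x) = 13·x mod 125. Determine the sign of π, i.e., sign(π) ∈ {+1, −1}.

Trace 83: π^k(83) = [83, 79, 27, 101, 63, 69, 22] for k=0..6.
π_13 has 4 disjoint cycles with lengths [100, 20, 4, 1] on {0,…,124}.
125 − 4 = 121 transpositions; sign(π) = (−1)^121 = -1.

-1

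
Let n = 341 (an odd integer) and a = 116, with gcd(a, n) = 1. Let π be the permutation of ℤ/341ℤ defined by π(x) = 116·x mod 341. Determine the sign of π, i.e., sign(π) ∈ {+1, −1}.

Start at x=225: 225 → 184 → 202 → 244 → 1 → 116 → 157 → … (one orbit).
Cycle lengths of π_116 on ℤ/341ℤ: [10, 10, 10, 10, 10, 10, 10, 10, 10, 10, 10, 10, 10, 10, 10, 10, 10, 10, 10, 10, 10, 10, 10, 10, 10, 10, 10, 10, 10, 10, 10, 10, 10, 10, 1]; 35 cycles in total.
sign(π) = (−1)^{n − #cycles} = (−1)^{341−35} = (−1)^306 = +1.
Check: (116/341) = +1 by Zolotarev.

+1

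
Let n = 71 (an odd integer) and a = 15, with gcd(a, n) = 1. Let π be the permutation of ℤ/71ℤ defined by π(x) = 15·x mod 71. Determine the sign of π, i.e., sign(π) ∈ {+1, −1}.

Trace 3: π^k(3) = [3, 45, 36, 43, 6, 19, 1] for k=0..6.
3 cycles of lengths [35, 35, 1].
Σ(ℓ_i−1) = 71−3 = 68; sign = (−1)^68 = +1.
(15|71)_J = +1 (Zolotarev's lemma cross-check).

+1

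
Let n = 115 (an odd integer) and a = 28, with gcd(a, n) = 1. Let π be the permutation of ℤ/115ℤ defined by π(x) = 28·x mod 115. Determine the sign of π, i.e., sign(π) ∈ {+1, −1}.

Trace 1: π^k(1) = [1, 28, 94, 102, 96, 43, 54] for k=0..6.
The orbit structure of x ↦ 28x mod 115: 5 orbits of sizes [44, 44, 22, 4, 1].
n − c = 115 − 5 = 110; sign = (−1)^110 = +1.

+1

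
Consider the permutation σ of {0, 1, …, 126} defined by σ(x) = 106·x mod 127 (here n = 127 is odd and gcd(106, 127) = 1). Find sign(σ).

-1

Start at x=97: 97 → 122 → 105 → 81 → 77 → 34 → 48 → … (one orbit).
The orbit structure of x ↦ 106x mod 127: 2 orbits of sizes [126, 1].
2 cycles on 127: each ℓ→(−1)^(ℓ−1), product (−1)^125 = -1.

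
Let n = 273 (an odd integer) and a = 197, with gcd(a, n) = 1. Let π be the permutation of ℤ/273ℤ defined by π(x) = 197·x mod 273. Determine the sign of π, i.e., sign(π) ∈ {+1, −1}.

Start at x=176: 176 → 1 → 197 → 43 → 8 → 211 → 71 → … (one orbit).
π_197 has 35 disjoint cycles with lengths [12, 12, 12, 12, 12, 12, 12, 12, 12, 12, 12, 12, 12, 12, 12, 12, 12, 12, 12, 12, 12, 2, 2, 2, 2, 2, 2, 2, 1, 1, 1, 1, 1, 1, 1] on {0,…,272}.
sign(π) = (−1)^{n − #cycles} = (−1)^{273−35} = (−1)^238 = +1.
The Jacobi symbol (197|273) = +1 (Zolotarev) agrees.

+1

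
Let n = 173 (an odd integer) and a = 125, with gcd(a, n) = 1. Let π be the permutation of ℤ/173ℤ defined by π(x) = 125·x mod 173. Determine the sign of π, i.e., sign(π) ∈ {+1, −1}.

-1

Trace 58: π^k(58) = [58, 157, 76, 158, 28, 40, 156] for k=0..6.
2 cycles of lengths [172, 1].
Σ(ℓ_i−1) = 173−2 = 171; sign = (−1)^171 = -1.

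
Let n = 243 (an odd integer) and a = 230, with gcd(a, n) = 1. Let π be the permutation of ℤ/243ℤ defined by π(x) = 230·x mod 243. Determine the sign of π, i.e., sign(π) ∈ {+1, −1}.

-1

Trace 232: π^k(232) = [232, 143, 85, 110, 28, 122, 115] for k=0..6.
6 cycles of lengths [162, 54, 18, 6, 2, 1].
sign(π) = (−1)^{n − #cycles} = (−1)^{243−6} = (−1)^237 = -1.
Via Zolotarev, sign(π_{230}) = (230|243) = -1.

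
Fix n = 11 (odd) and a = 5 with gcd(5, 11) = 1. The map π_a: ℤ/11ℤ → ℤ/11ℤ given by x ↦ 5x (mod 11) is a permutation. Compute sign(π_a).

+1

Trace 3: π^k(3) = [3, 4, 9, 1, 5] for k=0..4.
3 cycles of lengths [5, 5, 1].
sign(π) = (−1)^{n − #cycles} = (−1)^{11−3} = (−1)^8 = +1.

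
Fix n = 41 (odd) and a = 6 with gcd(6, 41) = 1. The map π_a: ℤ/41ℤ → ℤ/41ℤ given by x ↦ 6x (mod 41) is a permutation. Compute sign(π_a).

-1

Start at x=6: 6 → 36 → 11 → 25 → 27 → 39 → 29 → … (one orbit).
Cycle type of π: 40 + 1; total 2 cycles.
2 cycles on 41: each ℓ→(−1)^(ℓ−1), product (−1)^39 = -1.
The Jacobi symbol (6|41) = -1 (Zolotarev) agrees.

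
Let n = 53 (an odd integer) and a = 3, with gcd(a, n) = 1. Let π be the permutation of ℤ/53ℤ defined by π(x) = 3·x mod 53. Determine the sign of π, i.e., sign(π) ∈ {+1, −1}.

Orbit of 51 under x↦3x: [51, 47, 35, 52, 50, 44, 26]… (length divides ord_53(3)).
Cycle type of π: 52 + 1; total 2 cycles.
2 cycles on 53: each ℓ→(−1)^(ℓ−1), product (−1)^51 = -1.
The Jacobi symbol (3|53) = -1 (Zolotarev) agrees.

-1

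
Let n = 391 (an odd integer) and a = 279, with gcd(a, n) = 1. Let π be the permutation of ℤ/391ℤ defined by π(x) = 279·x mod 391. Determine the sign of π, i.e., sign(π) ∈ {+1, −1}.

-1

Start at x=87: 87 → 31 → 47 → 210 → 331 → 73 → 35 → … (one orbit).
The orbit structure of x ↦ 279x mod 391: 6 orbits of sizes [176, 176, 16, 11, 11, 1].
Σ(ℓ_i−1) = 391−6 = 385; sign = (−1)^385 = -1.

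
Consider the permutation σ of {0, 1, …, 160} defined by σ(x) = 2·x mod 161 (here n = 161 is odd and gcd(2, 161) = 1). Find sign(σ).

+1

Start at x=58: 58 → 116 → 71 → 142 → 123 → 85 → 9 → … (one orbit).
π_2 has 9 disjoint cycles with lengths [33, 33, 33, 33, 11, 11, 3, 3, 1] on {0,…,160}.
Σ(ℓ_i−1) = 161−9 = 152; sign = (−1)^152 = +1.
Check: (2/161) = +1 by Zolotarev.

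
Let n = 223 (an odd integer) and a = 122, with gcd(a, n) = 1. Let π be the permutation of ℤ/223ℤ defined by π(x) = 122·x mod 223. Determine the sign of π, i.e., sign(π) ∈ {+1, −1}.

-1

Start at x=218: 218 → 59 → 62 → 205 → 34 → 134 → 69 → … (one orbit).
Decompose π into cycles: lengths [222, 1] (2 cycles, including the fixed point 0).
223 − 2 = 221 transpositions; sign(π) = (−1)^221 = -1.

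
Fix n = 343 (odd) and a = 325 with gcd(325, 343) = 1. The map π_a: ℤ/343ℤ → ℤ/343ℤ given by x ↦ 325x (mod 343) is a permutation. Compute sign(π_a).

Orbit of 1 under x↦325x: [1, 325, 324, 342, 18, 19]… (length divides ord_343(325)).
Cycle type of π: 6×57 + 1; total 58 cycles.
n − c = 343 − 58 = 285; sign = (−1)^285 = -1.

-1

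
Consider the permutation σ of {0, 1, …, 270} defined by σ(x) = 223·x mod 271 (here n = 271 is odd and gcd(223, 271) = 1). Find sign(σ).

+1

Orbit of 61 under x↦223x: [61, 53, 166, 162, 83, 81, 177]… (length divides ord_271(223)).
π_223 has 3 disjoint cycles with lengths [135, 135, 1] on {0,…,270}.
With 3 cycles on 271 points, sign = (−1)^{271−3} = +1.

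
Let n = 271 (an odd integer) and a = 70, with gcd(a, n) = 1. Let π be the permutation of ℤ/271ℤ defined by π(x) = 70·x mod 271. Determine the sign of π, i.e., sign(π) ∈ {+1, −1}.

Trace 200: π^k(200) = [200, 179, 64, 144, 53, 187, 82] for k=0..6.
Decompose π into cycles: lengths [135, 135, 1] (3 cycles, including the fixed point 0).
271 − 3 = 268 transpositions; sign(π) = (−1)^268 = +1.
The Jacobi symbol (70|271) = +1 (Zolotarev) agrees.

+1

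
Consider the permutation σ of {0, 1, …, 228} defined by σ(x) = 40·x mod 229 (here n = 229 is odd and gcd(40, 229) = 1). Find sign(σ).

-1

Start at x=8: 8 → 91 → 205 → 185 → 72 → 132 → 13 → … (one orbit).
Cycle lengths of π_40 on ℤ/229ℤ: [228, 1]; 2 cycles in total.
2 cycles on 229: each ℓ→(−1)^(ℓ−1), product (−1)^227 = -1.
(40|229)_J = -1 (Zolotarev's lemma cross-check).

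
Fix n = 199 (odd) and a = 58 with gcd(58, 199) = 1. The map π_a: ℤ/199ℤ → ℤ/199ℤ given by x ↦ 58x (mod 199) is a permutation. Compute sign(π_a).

+1

Start at x=106: 106 → 178 → 175 → 1 → 58 → 180 → 92 → … (one orbit).
Cycle lengths of π_58 on ℤ/199ℤ: [9, 9, 9, 9, 9, 9, 9, 9, 9, 9, 9, 9, 9, 9, 9, 9, 9, 9, 9, 9, 9, 9, 1]; 23 cycles in total.
199 − 23 = 176 transpositions; sign(π) = (−1)^176 = +1.
The Jacobi symbol (58|199) = +1 (Zolotarev) agrees.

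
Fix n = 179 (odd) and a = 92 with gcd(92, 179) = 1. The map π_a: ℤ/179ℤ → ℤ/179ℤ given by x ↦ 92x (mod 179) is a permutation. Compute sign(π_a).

Start at x=131: 131 → 59 → 58 → 145 → 94 → 56 → 140 → … (one orbit).
π_92 has 2 disjoint cycles with lengths [178, 1] on {0,…,178}.
With 2 cycles on 179 points, sign = (−1)^{179−2} = -1.
The Jacobi symbol (92|179) = -1 (Zolotarev) agrees.

-1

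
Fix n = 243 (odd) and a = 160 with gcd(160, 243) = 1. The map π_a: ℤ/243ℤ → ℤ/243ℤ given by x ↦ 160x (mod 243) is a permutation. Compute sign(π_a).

Trace 70: π^k(70) = [70, 22, 118, 169, 67, 28, 106] for k=0..6.
Cycle type of π: 81×2 + 27×2 + 9×2 + 3×2 + 1×3; total 11 cycles.
Σ(ℓ_i−1) = 243−11 = 232; sign = (−1)^232 = +1.
Check: (160/243) = +1 by Zolotarev.

+1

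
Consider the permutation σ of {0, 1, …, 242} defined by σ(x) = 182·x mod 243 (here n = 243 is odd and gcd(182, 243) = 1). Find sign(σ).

Trace 145: π^k(145) = [145, 146, 85, 161, 142, 86, 100] for k=0..6.
Cycle type of π: 162 + 54 + 18 + 6 + 2 + 1; total 6 cycles.
243 − 6 = 237 transpositions; sign(π) = (−1)^237 = -1.

-1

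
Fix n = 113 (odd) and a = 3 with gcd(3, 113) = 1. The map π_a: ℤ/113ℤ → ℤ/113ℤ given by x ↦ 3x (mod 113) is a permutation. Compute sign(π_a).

Orbit of 23 under x↦3x: [23, 69, 94, 56, 55, 52, 43]… (length divides ord_113(3)).
The orbit structure of x ↦ 3x mod 113: 2 orbits of sizes [112, 1].
With 2 cycles on 113 points, sign = (−1)^{113−2} = -1.

-1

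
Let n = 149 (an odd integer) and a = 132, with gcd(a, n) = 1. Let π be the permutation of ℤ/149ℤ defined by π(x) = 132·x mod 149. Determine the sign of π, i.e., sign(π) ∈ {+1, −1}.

+1

Orbit of 116 under x↦132x: [116, 114, 148, 17, 9, 145, 68]… (length divides ord_149(132)).
Cycle lengths of π_132 on ℤ/149ℤ: [74, 74, 1]; 3 cycles in total.
149 − 3 = 146 transpositions; sign(π) = (−1)^146 = +1.
(132|149)_J = +1 (Zolotarev's lemma cross-check).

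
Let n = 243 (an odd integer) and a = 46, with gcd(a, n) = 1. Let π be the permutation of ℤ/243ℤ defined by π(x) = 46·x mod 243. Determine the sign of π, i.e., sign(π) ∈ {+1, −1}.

+1

Start at x=28: 28 → 73 → 199 → 163 → 208 → 91 → 55 → … (one orbit).
π_46 has 27 disjoint cycles with lengths [27, 27, 27, 27, 27, 27, 9, 9, 9, 9, 9, 9, 3, 3, 3, 3, 3, 3, 1, 1, 1, 1, 1, 1, 1, 1, 1] on {0,…,242}.
n − c = 243 − 27 = 216; sign = (−1)^216 = +1.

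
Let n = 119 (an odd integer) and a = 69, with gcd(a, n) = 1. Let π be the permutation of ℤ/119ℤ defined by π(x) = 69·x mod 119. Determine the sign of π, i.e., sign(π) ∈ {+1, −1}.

Orbit of 1 under x↦69x: [1, 69]… (length divides ord_119(69)).
68 cycles of lengths [2, 2, 2, 2, 2, 2, 2, 2, 2, 2, 2, 2, 2, 2, 2, 2, 2, 2, 2, 2, 2, 2, 2, 2, 2, 2, 2, 2, 2, 2, 2, 2, 2, 2, 2, 2, 2, 2, 2, 2, 2, 2, 2, 2, 2, 2, 2, 2, 2, 2, 2, 1, 1, 1, 1, 1, 1, 1, 1, 1, 1, 1, 1, 1, 1, 1, 1, 1].
n − c = 119 − 68 = 51; sign = (−1)^51 = -1.

-1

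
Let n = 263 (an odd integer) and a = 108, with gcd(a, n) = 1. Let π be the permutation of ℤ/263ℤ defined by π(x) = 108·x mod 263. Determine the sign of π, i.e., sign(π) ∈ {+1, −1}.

+1

Trace 9: π^k(9) = [9, 183, 39, 4, 169, 105, 31] for k=0..6.
Cycle lengths of π_108 on ℤ/263ℤ: [131, 131, 1]; 3 cycles in total.
263 − 3 = 260 transpositions; sign(π) = (−1)^260 = +1.
(108|263)_J = +1 (Zolotarev's lemma cross-check).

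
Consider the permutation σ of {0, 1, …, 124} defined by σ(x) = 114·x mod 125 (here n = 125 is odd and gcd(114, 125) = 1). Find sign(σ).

+1

Trace 31: π^k(31) = [31, 34, 1, 114, 121, 44, 16] for k=0..6.
Cycle type of π: 50×2 + 10×2 + 2×2 + 1; total 7 cycles.
With 7 cycles on 125 points, sign = (−1)^{125−7} = +1.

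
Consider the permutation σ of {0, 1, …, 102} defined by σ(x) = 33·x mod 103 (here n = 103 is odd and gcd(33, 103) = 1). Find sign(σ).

+1

Start at x=50: 50 → 2 → 66 → 15 → 83 → 61 → 56 → … (one orbit).
The orbit structure of x ↦ 33x mod 103: 3 orbits of sizes [51, 51, 1].
n − c = 103 − 3 = 100; sign = (−1)^100 = +1.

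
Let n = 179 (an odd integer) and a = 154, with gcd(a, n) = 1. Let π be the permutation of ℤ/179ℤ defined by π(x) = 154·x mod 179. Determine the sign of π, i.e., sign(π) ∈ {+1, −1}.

-1

Start at x=92: 92 → 27 → 41 → 49 → 28 → 16 → 137 → … (one orbit).
Cycle lengths of π_154 on ℤ/179ℤ: [178, 1]; 2 cycles in total.
2 cycles on 179: each ℓ→(−1)^(ℓ−1), product (−1)^177 = -1.
The Jacobi symbol (154|179) = -1 (Zolotarev) agrees.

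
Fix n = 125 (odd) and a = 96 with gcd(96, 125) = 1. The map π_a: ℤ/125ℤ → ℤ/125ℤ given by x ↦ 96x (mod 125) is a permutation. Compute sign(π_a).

Orbit of 91 under x↦96x: [91, 111, 31, 101, 71, 66, 86]… (length divides ord_125(96)).
π_96 has 13 disjoint cycles with lengths [25, 25, 25, 25, 5, 5, 5, 5, 1, 1, 1, 1, 1] on {0,…,124}.
sign(π) = (−1)^{n − #cycles} = (−1)^{125−13} = (−1)^112 = +1.
Check: (96/125) = +1 by Zolotarev.

+1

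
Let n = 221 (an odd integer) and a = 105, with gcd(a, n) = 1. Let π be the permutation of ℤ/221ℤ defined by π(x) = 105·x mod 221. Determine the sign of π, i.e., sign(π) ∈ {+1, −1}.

Start at x=66: 66 → 79 → 118 → 14 → 144 → 92 → 157 → … (one orbit).
Cycle type of π: 16×13 + 1×13; total 26 cycles.
n − c = 221 − 26 = 195; sign = (−1)^195 = -1.

-1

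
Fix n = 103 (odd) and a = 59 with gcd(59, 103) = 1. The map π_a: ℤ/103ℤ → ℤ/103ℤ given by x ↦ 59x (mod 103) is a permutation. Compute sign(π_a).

Orbit of 46 under x↦59x: [46, 36, 64, 68, 98, 14, 2]… (length divides ord_103(59)).
π_59 has 3 disjoint cycles with lengths [51, 51, 1] on {0,…,102}.
With 3 cycles on 103 points, sign = (−1)^{103−3} = +1.
Via Zolotarev, sign(π_{59}) = (59|103) = +1.

+1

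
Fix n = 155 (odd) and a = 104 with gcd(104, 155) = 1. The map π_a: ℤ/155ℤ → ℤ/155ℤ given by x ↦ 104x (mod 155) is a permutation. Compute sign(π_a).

-1

Orbit of 44 under x↦104x: [44, 81, 54, 36, 24, 16, 114]… (length divides ord_155(104)).
Cycle type of π: 30×5 + 2×2 + 1; total 8 cycles.
8 cycles on 155: each ℓ→(−1)^(ℓ−1), product (−1)^147 = -1.
Zolotarev: (104|155) = -1, matching the cycle-count sign.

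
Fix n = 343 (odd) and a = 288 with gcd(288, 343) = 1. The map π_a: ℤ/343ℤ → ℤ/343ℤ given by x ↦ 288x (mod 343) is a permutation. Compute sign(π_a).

Start at x=50: 50 → 337 → 330 → 29 → 120 → 260 → 106 → … (one orbit).
Cycle type of π: 49×6 + 7×6 + 1×7; total 19 cycles.
343 − 19 = 324 transpositions; sign(π) = (−1)^324 = +1.
Check: (288/343) = +1 by Zolotarev.

+1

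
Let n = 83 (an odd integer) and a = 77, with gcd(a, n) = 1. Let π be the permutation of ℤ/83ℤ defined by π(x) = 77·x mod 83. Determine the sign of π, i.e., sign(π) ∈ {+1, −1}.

+1

Orbit of 3 under x↦77x: [3, 65, 25, 16, 70, 78, 30]… (length divides ord_83(77)).
3 cycles of lengths [41, 41, 1].
83 − 3 = 80 transpositions; sign(π) = (−1)^80 = +1.
Via Zolotarev, sign(π_{77}) = (77|83) = +1.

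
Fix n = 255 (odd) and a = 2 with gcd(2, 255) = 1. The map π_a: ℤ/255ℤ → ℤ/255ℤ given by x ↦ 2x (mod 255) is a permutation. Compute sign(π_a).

Start at x=2: 2 → 4 → 8 → 16 → 32 → 64 → 128 → … (one orbit).
Cycle type of π: 8×30 + 4×3 + 2 + 1; total 35 cycles.
With 35 cycles on 255 points, sign = (−1)^{255−35} = +1.

+1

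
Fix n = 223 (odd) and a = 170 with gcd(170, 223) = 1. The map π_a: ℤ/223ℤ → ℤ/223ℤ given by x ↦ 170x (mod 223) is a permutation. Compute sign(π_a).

Orbit of 45 under x↦170x: [45, 68, 187, 124, 118, 213, 84]… (length divides ord_223(170)).
Cycle lengths of π_170 on ℤ/223ℤ: [222, 1]; 2 cycles in total.
With 2 cycles on 223 points, sign = (−1)^{223−2} = -1.
The Jacobi symbol (170|223) = -1 (Zolotarev) agrees.

-1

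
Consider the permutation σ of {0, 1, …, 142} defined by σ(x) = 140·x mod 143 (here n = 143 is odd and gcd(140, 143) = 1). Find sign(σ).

Orbit of 62 under x↦140x: [62, 100, 129, 42, 17, 92, 10]… (length divides ord_143(140)).
8 cycles of lengths [30, 30, 30, 30, 10, 6, 6, 1].
8 cycles on 143: each ℓ→(−1)^(ℓ−1), product (−1)^135 = -1.

-1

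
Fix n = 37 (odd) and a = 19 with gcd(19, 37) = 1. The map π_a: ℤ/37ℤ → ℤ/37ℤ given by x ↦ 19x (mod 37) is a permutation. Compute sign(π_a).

-1

Orbit of 21 under x↦19x: [21, 29, 33, 35, 36, 18, 9]… (length divides ord_37(19)).
Decompose π into cycles: lengths [36, 1] (2 cycles, including the fixed point 0).
sign(π) = (−1)^{n − #cycles} = (−1)^{37−2} = (−1)^35 = -1.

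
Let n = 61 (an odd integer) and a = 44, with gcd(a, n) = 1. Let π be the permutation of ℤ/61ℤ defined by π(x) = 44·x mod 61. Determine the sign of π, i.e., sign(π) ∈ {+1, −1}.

Orbit of 22 under x↦44x: [22, 53, 14, 6, 20, 26, 46]… (length divides ord_61(44)).
2 cycles of lengths [60, 1].
2 cycles on 61: each ℓ→(−1)^(ℓ−1), product (−1)^59 = -1.
Zolotarev: (44|61) = -1, matching the cycle-count sign.

-1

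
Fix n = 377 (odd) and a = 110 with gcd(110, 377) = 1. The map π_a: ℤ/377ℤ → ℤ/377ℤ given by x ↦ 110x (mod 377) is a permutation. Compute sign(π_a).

Start at x=255: 255 → 152 → 132 → 194 → 228 → 198 → 291 → … (one orbit).
Cycle type of π: 84×4 + 12 + 7×4 + 1; total 10 cycles.
sign(π) = (−1)^{n − #cycles} = (−1)^{377−10} = (−1)^367 = -1.
Check: (110/377) = -1 by Zolotarev.

-1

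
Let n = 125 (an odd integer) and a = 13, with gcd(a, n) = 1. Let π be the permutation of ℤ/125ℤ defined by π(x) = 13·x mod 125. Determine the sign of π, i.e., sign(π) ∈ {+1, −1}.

Orbit of 63 under x↦13x: [63, 69, 22, 36, 93, 84, 92]… (length divides ord_125(13)).
Cycle type of π: 100 + 20 + 4 + 1; total 4 cycles.
n − c = 125 − 4 = 121; sign = (−1)^121 = -1.

-1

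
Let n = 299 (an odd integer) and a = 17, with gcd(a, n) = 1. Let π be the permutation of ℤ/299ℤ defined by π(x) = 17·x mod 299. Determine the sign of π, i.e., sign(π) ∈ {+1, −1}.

-1

Orbit of 209 under x↦17x: [209, 264, 3, 51, 269, 88, 1]… (length divides ord_299(17)).
The orbit structure of x ↦ 17x mod 299: 8 orbits of sizes [66, 66, 66, 66, 22, 6, 6, 1].
299 − 8 = 291 transpositions; sign(π) = (−1)^291 = -1.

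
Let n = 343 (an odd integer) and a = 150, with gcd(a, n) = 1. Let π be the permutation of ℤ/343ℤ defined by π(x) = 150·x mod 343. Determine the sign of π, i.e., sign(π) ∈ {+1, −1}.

-1

Orbit of 284 under x↦150x: [284, 68, 253, 220, 72, 167, 11]… (length divides ord_343(150)).
The orbit structure of x ↦ 150x mod 343: 4 orbits of sizes [294, 42, 6, 1].
sign(π) = (−1)^{n − #cycles} = (−1)^{343−4} = (−1)^339 = -1.
The Jacobi symbol (150|343) = -1 (Zolotarev) agrees.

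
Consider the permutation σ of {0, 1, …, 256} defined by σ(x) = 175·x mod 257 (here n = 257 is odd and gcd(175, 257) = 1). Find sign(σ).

Trace 213: π^k(213) = [213, 10, 208, 163, 255, 164, 173] for k=0..6.
Cycle type of π: 256 + 1; total 2 cycles.
sign(π) = (−1)^{n − #cycles} = (−1)^{257−2} = (−1)^255 = -1.
(175|257)_J = -1 (Zolotarev's lemma cross-check).

-1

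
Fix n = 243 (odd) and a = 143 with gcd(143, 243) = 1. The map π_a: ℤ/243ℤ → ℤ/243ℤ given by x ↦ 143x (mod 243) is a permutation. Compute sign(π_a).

Start at x=170: 170 → 10 → 215 → 127 → 179 → 82 → 62 → … (one orbit).
π_143 has 14 disjoint cycles with lengths [54, 54, 54, 18, 18, 18, 6, 6, 6, 2, 2, 2, 2, 1] on {0,…,242}.
With 14 cycles on 243 points, sign = (−1)^{243−14} = -1.

-1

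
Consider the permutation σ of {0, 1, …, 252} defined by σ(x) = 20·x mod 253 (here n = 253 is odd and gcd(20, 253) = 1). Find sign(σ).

-1

Trace 224: π^k(224) = [224, 179, 38, 1, 20, 147, 157] for k=0..6.
Cycle lengths of π_20 on ℤ/253ℤ: [110, 110, 22, 5, 5, 1]; 6 cycles in total.
With 6 cycles on 253 points, sign = (−1)^{253−6} = -1.
Via Zolotarev, sign(π_{20}) = (20|253) = -1.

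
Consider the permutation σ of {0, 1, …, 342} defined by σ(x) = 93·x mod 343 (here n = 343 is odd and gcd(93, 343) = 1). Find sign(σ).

+1

Trace 141: π^k(141) = [141, 79, 144, 15, 23, 81, 330] for k=0..6.
The orbit structure of x ↦ 93x mod 343: 7 orbits of sizes [147, 147, 21, 21, 3, 3, 1].
With 7 cycles on 343 points, sign = (−1)^{343−7} = +1.
The Jacobi symbol (93|343) = +1 (Zolotarev) agrees.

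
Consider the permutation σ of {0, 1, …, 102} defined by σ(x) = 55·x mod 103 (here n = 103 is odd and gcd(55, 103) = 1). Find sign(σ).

+1

Start at x=23: 23 → 29 → 50 → 72 → 46 → 58 → 100 → … (one orbit).
Cycle type of π: 51×2 + 1; total 3 cycles.
103 − 3 = 100 transpositions; sign(π) = (−1)^100 = +1.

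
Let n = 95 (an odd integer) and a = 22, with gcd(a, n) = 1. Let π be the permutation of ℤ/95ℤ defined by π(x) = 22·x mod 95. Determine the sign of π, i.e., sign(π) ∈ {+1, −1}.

+1

Orbit of 22 under x↦22x: [22, 9, 8, 81, 72, 64, 78]… (length divides ord_95(22)).
The orbit structure of x ↦ 22x mod 95: 5 orbits of sizes [36, 36, 18, 4, 1].
Σ(ℓ_i−1) = 95−5 = 90; sign = (−1)^90 = +1.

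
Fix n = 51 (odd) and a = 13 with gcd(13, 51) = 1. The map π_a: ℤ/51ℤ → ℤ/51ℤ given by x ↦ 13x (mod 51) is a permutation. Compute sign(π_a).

+1

Start at x=4: 4 → 1 → 13 → 16 → 4 (one orbit).
The orbit structure of x ↦ 13x mod 51: 15 orbits of sizes [4, 4, 4, 4, 4, 4, 4, 4, 4, 4, 4, 4, 1, 1, 1].
sign(π) = (−1)^{n − #cycles} = (−1)^{51−15} = (−1)^36 = +1.
The Jacobi symbol (13|51) = +1 (Zolotarev) agrees.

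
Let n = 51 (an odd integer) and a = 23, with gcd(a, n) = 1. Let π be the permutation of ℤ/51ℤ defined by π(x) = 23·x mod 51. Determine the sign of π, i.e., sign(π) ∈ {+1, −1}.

Trace 43: π^k(43) = [43, 20, 1, 23, 19, 29, 4] for k=0..6.
π_23 has 5 disjoint cycles with lengths [16, 16, 16, 2, 1] on {0,…,50}.
n − c = 51 − 5 = 46; sign = (−1)^46 = +1.
(23|51)_J = +1 (Zolotarev's lemma cross-check).

+1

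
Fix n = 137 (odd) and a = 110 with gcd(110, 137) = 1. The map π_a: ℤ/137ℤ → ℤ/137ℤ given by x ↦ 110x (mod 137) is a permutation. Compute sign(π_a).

Trace 53: π^k(53) = [53, 76, 3, 56, 132, 135, 54] for k=0..6.
Decompose π into cycles: lengths [136, 1] (2 cycles, including the fixed point 0).
Σ(ℓ_i−1) = 137−2 = 135; sign = (−1)^135 = -1.

-1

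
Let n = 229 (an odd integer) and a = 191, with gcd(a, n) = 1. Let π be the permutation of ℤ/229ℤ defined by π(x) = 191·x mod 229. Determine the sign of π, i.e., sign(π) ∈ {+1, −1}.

-1

Start at x=106: 106 → 94 → 92 → 168 → 28 → 81 → 128 → … (one orbit).
π_191 has 2 disjoint cycles with lengths [228, 1] on {0,…,228}.
229 − 2 = 227 transpositions; sign(π) = (−1)^227 = -1.
Via Zolotarev, sign(π_{191}) = (191|229) = -1.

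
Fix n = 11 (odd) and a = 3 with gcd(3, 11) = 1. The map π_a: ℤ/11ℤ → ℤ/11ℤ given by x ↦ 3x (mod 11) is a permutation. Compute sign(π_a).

+1

Orbit of 3 under x↦3x: [3, 9, 5, 4, 1]… (length divides ord_11(3)).
3 cycles of lengths [5, 5, 1].
3 cycles on 11: each ℓ→(−1)^(ℓ−1), product (−1)^8 = +1.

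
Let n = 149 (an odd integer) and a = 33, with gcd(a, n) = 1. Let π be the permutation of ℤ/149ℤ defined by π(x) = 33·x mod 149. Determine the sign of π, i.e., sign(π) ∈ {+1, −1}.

Trace 30: π^k(30) = [30, 96, 39, 95, 6, 49, 127] for k=0..6.
Cycle lengths of π_33 on ℤ/149ℤ: [37, 37, 37, 37, 1]; 5 cycles in total.
n − c = 149 − 5 = 144; sign = (−1)^144 = +1.
The Jacobi symbol (33|149) = +1 (Zolotarev) agrees.

+1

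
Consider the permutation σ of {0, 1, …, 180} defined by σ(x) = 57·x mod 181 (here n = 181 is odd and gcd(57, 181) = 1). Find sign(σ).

-1

Orbit of 141 under x↦57x: [141, 73, 179, 67, 18, 121, 19]… (length divides ord_181(57)).
Decompose π into cycles: lengths [180, 1] (2 cycles, including the fixed point 0).
n − c = 181 − 2 = 179; sign = (−1)^179 = -1.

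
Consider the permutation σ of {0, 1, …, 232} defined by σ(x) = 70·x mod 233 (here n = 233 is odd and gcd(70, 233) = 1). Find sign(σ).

Start at x=4: 4 → 47 → 28 → 96 → 196 → 206 → 207 → … (one orbit).
Decompose π into cycles: lengths [232, 1] (2 cycles, including the fixed point 0).
233 − 2 = 231 transpositions; sign(π) = (−1)^231 = -1.
Check: (70/233) = -1 by Zolotarev.

-1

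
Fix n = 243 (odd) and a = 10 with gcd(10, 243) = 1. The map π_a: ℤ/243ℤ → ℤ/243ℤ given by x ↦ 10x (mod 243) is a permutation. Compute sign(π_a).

Start at x=136: 136 → 145 → 235 → 163 → 172 → 19 → 190 → … (one orbit).
π_10 has 27 disjoint cycles with lengths [27, 27, 27, 27, 27, 27, 9, 9, 9, 9, 9, 9, 3, 3, 3, 3, 3, 3, 1, 1, 1, 1, 1, 1, 1, 1, 1] on {0,…,242}.
243 − 27 = 216 transpositions; sign(π) = (−1)^216 = +1.

+1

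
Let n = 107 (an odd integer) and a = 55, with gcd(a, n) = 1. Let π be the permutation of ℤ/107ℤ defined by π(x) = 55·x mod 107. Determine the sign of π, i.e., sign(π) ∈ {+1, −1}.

Trace 58: π^k(58) = [58, 87, 77, 62, 93, 86, 22] for k=0..6.
π_55 has 2 disjoint cycles with lengths [106, 1] on {0,…,106}.
sign(π) = (−1)^{n − #cycles} = (−1)^{107−2} = (−1)^105 = -1.
(55|107)_J = -1 (Zolotarev's lemma cross-check).

-1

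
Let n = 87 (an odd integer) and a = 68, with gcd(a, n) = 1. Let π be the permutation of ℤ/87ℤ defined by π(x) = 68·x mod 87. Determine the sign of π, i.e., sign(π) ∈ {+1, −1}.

+1

Orbit of 26 under x↦68x: [26, 28, 77, 16, 44, 34, 50]… (length divides ord_87(68)).
Cycle type of π: 28×3 + 2 + 1; total 5 cycles.
87 − 5 = 82 transpositions; sign(π) = (−1)^82 = +1.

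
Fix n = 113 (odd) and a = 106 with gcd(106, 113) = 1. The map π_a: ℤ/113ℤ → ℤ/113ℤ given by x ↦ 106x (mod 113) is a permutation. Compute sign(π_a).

Trace 28: π^k(28) = [28, 30, 16, 1, 106, 49, 109] for k=0..6.
π_106 has 17 disjoint cycles with lengths [7, 7, 7, 7, 7, 7, 7, 7, 7, 7, 7, 7, 7, 7, 7, 7, 1] on {0,…,112}.
Σ(ℓ_i−1) = 113−17 = 96; sign = (−1)^96 = +1.
Zolotarev: (106|113) = +1, matching the cycle-count sign.

+1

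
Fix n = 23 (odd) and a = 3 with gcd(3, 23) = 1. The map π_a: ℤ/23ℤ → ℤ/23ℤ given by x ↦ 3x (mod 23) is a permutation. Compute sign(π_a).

Orbit of 12 under x↦3x: [12, 13, 16, 2, 6, 18, 8]… (length divides ord_23(3)).
3 cycles of lengths [11, 11, 1].
With 3 cycles on 23 points, sign = (−1)^{23−3} = +1.
The Jacobi symbol (3|23) = +1 (Zolotarev) agrees.

+1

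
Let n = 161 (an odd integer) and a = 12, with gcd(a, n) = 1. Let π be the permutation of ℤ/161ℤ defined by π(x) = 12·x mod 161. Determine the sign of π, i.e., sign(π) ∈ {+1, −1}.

-1

Orbit of 144 under x↦12x: [144, 118, 128, 87, 78, 131, 123]… (length divides ord_161(12)).
Cycle lengths of π_12 on ℤ/161ℤ: [66, 66, 11, 11, 6, 1]; 6 cycles in total.
6 cycles on 161: each ℓ→(−1)^(ℓ−1), product (−1)^155 = -1.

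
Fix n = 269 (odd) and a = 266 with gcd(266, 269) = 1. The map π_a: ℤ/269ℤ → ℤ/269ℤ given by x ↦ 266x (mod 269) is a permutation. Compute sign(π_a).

-1

Trace 257: π^k(257) = [257, 36, 161, 55, 104, 226, 129] for k=0..6.
2 cycles of lengths [268, 1].
With 2 cycles on 269 points, sign = (−1)^{269−2} = -1.
Zolotarev: (266|269) = -1, matching the cycle-count sign.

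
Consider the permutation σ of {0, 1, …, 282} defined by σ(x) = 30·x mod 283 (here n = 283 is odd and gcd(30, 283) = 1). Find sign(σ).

-1

Start at x=122: 122 → 264 → 279 → 163 → 79 → 106 → 67 → … (one orbit).
4 cycles of lengths [94, 94, 94, 1].
4 cycles on 283: each ℓ→(−1)^(ℓ−1), product (−1)^279 = -1.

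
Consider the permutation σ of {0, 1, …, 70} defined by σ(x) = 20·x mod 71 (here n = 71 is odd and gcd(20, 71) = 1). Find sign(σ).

Orbit of 20 under x↦20x: [20, 45, 48, 37, 30, 32, 1]… (length divides ord_71(20)).
π_20 has 11 disjoint cycles with lengths [7, 7, 7, 7, 7, 7, 7, 7, 7, 7, 1] on {0,…,70}.
n − c = 71 − 11 = 60; sign = (−1)^60 = +1.

+1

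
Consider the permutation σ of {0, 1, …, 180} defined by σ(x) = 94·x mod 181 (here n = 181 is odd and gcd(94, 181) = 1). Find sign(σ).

+1

Start at x=177: 177 → 167 → 132 → 100 → 169 → 139 → 34 → … (one orbit).
Cycle lengths of π_94 on ℤ/181ℤ: [90, 90, 1]; 3 cycles in total.
Σ(ℓ_i−1) = 181−3 = 178; sign = (−1)^178 = +1.
Via Zolotarev, sign(π_{94}) = (94|181) = +1.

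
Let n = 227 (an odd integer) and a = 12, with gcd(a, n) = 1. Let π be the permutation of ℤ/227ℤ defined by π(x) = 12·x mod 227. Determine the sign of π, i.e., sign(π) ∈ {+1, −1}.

+1

Orbit of 104 under x↦12x: [104, 113, 221, 155, 44, 74, 207]… (length divides ord_227(12)).
3 cycles of lengths [113, 113, 1].
227 − 3 = 224 transpositions; sign(π) = (−1)^224 = +1.
Via Zolotarev, sign(π_{12}) = (12|227) = +1.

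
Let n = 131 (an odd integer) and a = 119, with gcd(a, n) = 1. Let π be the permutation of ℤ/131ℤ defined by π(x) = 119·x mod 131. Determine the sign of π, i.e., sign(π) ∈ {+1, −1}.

-1

Orbit of 128 under x↦119x: [128, 36, 92, 75, 17, 58, 90]… (length divides ord_131(119)).
Cycle lengths of π_119 on ℤ/131ℤ: [130, 1]; 2 cycles in total.
131 − 2 = 129 transpositions; sign(π) = (−1)^129 = -1.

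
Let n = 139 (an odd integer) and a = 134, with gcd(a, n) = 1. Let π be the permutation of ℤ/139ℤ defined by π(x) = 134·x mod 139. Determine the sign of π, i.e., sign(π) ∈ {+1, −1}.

Trace 24: π^k(24) = [24, 19, 44, 58, 127, 60, 117] for k=0..6.
Cycle type of π: 138 + 1; total 2 cycles.
n − c = 139 − 2 = 137; sign = (−1)^137 = -1.
Zolotarev: (134|139) = -1, matching the cycle-count sign.

-1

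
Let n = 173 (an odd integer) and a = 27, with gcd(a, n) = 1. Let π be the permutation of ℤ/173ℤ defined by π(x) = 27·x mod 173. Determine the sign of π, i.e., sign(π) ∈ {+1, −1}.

Trace 68: π^k(68) = [68, 106, 94, 116, 18, 140, 147] for k=0..6.
π_27 has 2 disjoint cycles with lengths [172, 1] on {0,…,172}.
n − c = 173 − 2 = 171; sign = (−1)^171 = -1.

-1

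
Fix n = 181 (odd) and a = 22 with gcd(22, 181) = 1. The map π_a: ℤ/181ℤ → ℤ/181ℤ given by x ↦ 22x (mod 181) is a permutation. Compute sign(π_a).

Orbit of 56 under x↦22x: [56, 146, 135, 74, 180, 159, 59]… (length divides ord_181(22)).
The orbit structure of x ↦ 22x mod 181: 10 orbits of sizes [20, 20, 20, 20, 20, 20, 20, 20, 20, 1].
Σ(ℓ_i−1) = 181−10 = 171; sign = (−1)^171 = -1.
Via Zolotarev, sign(π_{22}) = (22|181) = -1.

-1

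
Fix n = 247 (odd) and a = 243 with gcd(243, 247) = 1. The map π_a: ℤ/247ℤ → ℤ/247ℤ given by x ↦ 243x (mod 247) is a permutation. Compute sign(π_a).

Orbit of 1 under x↦243x: [1, 243, 16, 183, 9, 211, 144]… (length divides ord_247(243)).
Cycle lengths of π_243 on ℤ/247ℤ: [18, 18, 18, 18, 18, 18, 18, 18, 18, 18, 18, 18, 18, 3, 3, 3, 3, 1]; 18 cycles in total.
18 cycles on 247: each ℓ→(−1)^(ℓ−1), product (−1)^229 = -1.
The Jacobi symbol (243|247) = -1 (Zolotarev) agrees.

-1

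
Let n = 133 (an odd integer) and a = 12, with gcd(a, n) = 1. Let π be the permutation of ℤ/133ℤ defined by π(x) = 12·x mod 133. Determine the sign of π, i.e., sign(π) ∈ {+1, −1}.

Start at x=121: 121 → 122 → 1 → 12 → 11 → 132 → 121 (one orbit).
π_12 has 23 disjoint cycles with lengths [6, 6, 6, 6, 6, 6, 6, 6, 6, 6, 6, 6, 6, 6, 6, 6, 6, 6, 6, 6, 6, 6, 1] on {0,…,132}.
Σ(ℓ_i−1) = 133−23 = 110; sign = (−1)^110 = +1.
Zolotarev: (12|133) = +1, matching the cycle-count sign.

+1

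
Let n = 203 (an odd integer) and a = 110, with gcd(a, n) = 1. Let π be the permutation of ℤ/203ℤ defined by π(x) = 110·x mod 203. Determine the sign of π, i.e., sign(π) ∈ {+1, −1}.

-1

Start at x=1: 1 → 110 → 123 → 132 → 107 → 199 → 169 → … (one orbit).
10 cycles of lengths [42, 42, 42, 42, 7, 7, 7, 7, 6, 1].
With 10 cycles on 203 points, sign = (−1)^{203−10} = -1.
Zolotarev: (110|203) = -1, matching the cycle-count sign.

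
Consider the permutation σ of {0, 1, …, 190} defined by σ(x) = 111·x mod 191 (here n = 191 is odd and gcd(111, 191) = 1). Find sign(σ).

-1

Trace 16: π^k(16) = [16, 57, 24, 181, 36, 176, 54] for k=0..6.
The orbit structure of x ↦ 111x mod 191: 2 orbits of sizes [190, 1].
sign(π) = (−1)^{n − #cycles} = (−1)^{191−2} = (−1)^189 = -1.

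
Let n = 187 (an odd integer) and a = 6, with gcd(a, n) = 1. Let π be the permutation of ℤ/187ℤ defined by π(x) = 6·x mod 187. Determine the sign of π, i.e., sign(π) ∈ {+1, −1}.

Start at x=25: 25 → 150 → 152 → 164 → 49 → 107 → 81 → … (one orbit).
5 cycles of lengths [80, 80, 16, 10, 1].
sign(π) = (−1)^{n − #cycles} = (−1)^{187−5} = (−1)^182 = +1.
Check: (6/187) = +1 by Zolotarev.

+1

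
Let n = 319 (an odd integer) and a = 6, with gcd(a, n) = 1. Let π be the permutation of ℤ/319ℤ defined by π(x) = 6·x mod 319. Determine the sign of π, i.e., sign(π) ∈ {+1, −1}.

-1

Trace 266: π^k(266) = [266, 1, 6, 36, 216, 20, 120] for k=0..6.
Decompose π into cycles: lengths [70, 70, 70, 70, 14, 14, 10, 1] (8 cycles, including the fixed point 0).
8 cycles on 319: each ℓ→(−1)^(ℓ−1), product (−1)^311 = -1.
Check: (6/319) = -1 by Zolotarev.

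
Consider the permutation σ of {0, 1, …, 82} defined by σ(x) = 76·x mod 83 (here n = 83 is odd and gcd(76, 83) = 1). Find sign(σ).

Start at x=9: 9 → 20 → 26 → 67 → 29 → 46 → 10 → … (one orbit).
Cycle lengths of π_76 on ℤ/83ℤ: [82, 1]; 2 cycles in total.
With 2 cycles on 83 points, sign = (−1)^{83−2} = -1.
Via Zolotarev, sign(π_{76}) = (76|83) = -1.

-1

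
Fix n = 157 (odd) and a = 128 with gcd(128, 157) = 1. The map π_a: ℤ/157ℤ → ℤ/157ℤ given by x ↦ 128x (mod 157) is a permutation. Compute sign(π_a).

Trace 4: π^k(4) = [4, 41, 67, 98, 141, 150, 46] for k=0..6.
Cycle lengths of π_128 on ℤ/157ℤ: [52, 52, 52, 1]; 4 cycles in total.
n − c = 157 − 4 = 153; sign = (−1)^153 = -1.
Via Zolotarev, sign(π_{128}) = (128|157) = -1.

-1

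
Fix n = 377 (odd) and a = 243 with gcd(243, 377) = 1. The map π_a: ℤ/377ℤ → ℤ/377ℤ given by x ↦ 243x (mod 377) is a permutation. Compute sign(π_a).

Trace 107: π^k(107) = [107, 365, 100, 172, 326, 48, 354] for k=0..6.
Decompose π into cycles: lengths [84, 84, 84, 84, 28, 3, 3, 3, 3, 1] (10 cycles, including the fixed point 0).
sign(π) = (−1)^{n − #cycles} = (−1)^{377−10} = (−1)^367 = -1.
Zolotarev: (243|377) = -1, matching the cycle-count sign.

-1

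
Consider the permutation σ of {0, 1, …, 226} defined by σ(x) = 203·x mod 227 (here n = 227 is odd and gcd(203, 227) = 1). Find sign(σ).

+1

Orbit of 186 under x↦203x: [186, 76, 219, 192, 159, 43, 103]… (length divides ord_227(203)).
The orbit structure of x ↦ 203x mod 227: 3 orbits of sizes [113, 113, 1].
Σ(ℓ_i−1) = 227−3 = 224; sign = (−1)^224 = +1.
Via Zolotarev, sign(π_{203}) = (203|227) = +1.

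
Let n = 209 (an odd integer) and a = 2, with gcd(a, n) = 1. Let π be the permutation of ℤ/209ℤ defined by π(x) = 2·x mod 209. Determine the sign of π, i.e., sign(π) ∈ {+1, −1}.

+1

Orbit of 164 under x↦2x: [164, 119, 29, 58, 116, 23, 46]… (length divides ord_209(2)).
Cycle type of π: 90×2 + 18 + 10 + 1; total 5 cycles.
209 − 5 = 204 transpositions; sign(π) = (−1)^204 = +1.
The Jacobi symbol (2|209) = +1 (Zolotarev) agrees.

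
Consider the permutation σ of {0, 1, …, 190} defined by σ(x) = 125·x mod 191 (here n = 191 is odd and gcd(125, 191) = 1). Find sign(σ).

+1

Trace 150: π^k(150) = [150, 32, 180, 153, 25, 69, 30] for k=0..6.
11 cycles of lengths [19, 19, 19, 19, 19, 19, 19, 19, 19, 19, 1].
With 11 cycles on 191 points, sign = (−1)^{191−11} = +1.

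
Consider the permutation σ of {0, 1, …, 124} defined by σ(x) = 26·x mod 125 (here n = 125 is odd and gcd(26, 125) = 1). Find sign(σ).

Start at x=101: 101 → 1 → 26 → 51 → 76 → 101 (one orbit).
Cycle lengths of π_26 on ℤ/125ℤ: [5, 5, 5, 5, 5, 5, 5, 5, 5, 5, 5, 5, 5, 5, 5, 5, 5, 5, 5, 5, 1, 1, 1, 1, 1, 1, 1, 1, 1, 1, 1, 1, 1, 1, 1, 1, 1, 1, 1, 1, 1, 1, 1, 1, 1]; 45 cycles in total.
sign(π) = (−1)^{n − #cycles} = (−1)^{125−45} = (−1)^80 = +1.
The Jacobi symbol (26|125) = +1 (Zolotarev) agrees.

+1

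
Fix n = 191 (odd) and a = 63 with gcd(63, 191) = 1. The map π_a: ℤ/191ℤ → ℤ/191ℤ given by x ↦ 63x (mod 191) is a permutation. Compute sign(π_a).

Trace 38: π^k(38) = [38, 102, 123, 109, 182, 6, 187] for k=0..6.
The orbit structure of x ↦ 63x mod 191: 2 orbits of sizes [190, 1].
191 − 2 = 189 transpositions; sign(π) = (−1)^189 = -1.

-1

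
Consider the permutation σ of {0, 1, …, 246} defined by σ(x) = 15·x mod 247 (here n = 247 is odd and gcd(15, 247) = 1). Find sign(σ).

Orbit of 100 under x↦15x: [100, 18, 23, 98, 235, 67, 17]… (length divides ord_247(15)).
Cycle type of π: 36×6 + 18 + 12 + 1; total 9 cycles.
9 cycles on 247: each ℓ→(−1)^(ℓ−1), product (−1)^238 = +1.

+1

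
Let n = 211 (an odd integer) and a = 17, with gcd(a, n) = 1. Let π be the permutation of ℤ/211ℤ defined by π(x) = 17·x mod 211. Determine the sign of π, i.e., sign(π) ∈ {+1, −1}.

Trace 84: π^k(84) = [84, 162, 11, 187, 14, 27, 37] for k=0..6.
2 cycles of lengths [210, 1].
211 − 2 = 209 transpositions; sign(π) = (−1)^209 = -1.
Check: (17/211) = -1 by Zolotarev.

-1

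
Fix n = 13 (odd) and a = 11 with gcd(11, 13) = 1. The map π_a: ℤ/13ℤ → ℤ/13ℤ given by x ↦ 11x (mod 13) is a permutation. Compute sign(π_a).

-1

Start at x=2: 2 → 9 → 8 → 10 → 6 → 1 → 11 → … (one orbit).
The orbit structure of x ↦ 11x mod 13: 2 orbits of sizes [12, 1].
Σ(ℓ_i−1) = 13−2 = 11; sign = (−1)^11 = -1.
Check: (11/13) = -1 by Zolotarev.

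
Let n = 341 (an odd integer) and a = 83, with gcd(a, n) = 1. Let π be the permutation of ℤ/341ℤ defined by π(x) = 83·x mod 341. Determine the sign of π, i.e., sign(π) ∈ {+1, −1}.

+1

Trace 340: π^k(340) = [340, 258, 272, 70, 13, 56, 215] for k=0..6.
The orbit structure of x ↦ 83x mod 341: 13 orbits of sizes [30, 30, 30, 30, 30, 30, 30, 30, 30, 30, 30, 10, 1].
Σ(ℓ_i−1) = 341−13 = 328; sign = (−1)^328 = +1.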